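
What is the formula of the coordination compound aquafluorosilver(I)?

Ligands: 1 fluoro (F, -1), 1 aqua (H2O, neutral). Ligand charge sum = -1.
With Ag in oxidation state +1, the complex ion is [Ag...].

[AgF(H2O)]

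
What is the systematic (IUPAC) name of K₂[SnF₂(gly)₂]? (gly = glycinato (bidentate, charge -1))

potassium difluorobis(glycinato)stannate(II)

The 2 potassium counter-ions carry a total charge of +2, so each complex ion is 2−.
Ligand charges: 2×fluoro (-1 each), 2×glycinato (-1 each); total -4. So Sn + (-4) = 2−, giving Sn = +2.
Ligands are named alphabetically: fluoro before glycinato.
The complex ion is anionic, so tin takes the -ate form stannate(II).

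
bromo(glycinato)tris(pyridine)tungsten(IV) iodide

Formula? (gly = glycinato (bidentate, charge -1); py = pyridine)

[WBr(gly)(py)3]I2

Ligands: 1 bromo (Br, -1), 1 glycinato (gly, -1), 3 pyridine (py, neutral). Ligand charge sum = -2.
With W in oxidation state +4, the complex ion is [W...]^2+.
Charge balance with iodide (-1) requires 1 complex ion per 2 iodide.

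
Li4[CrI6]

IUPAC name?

lithium hexaiodochromate(II)

The 4 lithium counter-ions carry a total charge of +4, so each complex ion is 4−.
Ligand charges: 6×iodo (-1 each); total -6. So Cr + (-6) = 4−, giving Cr = +2.
The complex ion is anionic, so chromium takes the -ate form chromate(II).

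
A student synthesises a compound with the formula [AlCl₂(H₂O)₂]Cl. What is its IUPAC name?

diaquadichloroaluminium(III) chloride

The 1 chloride counter-ion carries a total charge of -1, so each complex ion is 1+.
Ligand charges: 2×aqua (neutral), 2×chloro (-1 each); total -2. So Al + (-2) = 1+, giving Al = +3.
Ligands are named alphabetically: aqua before chloro.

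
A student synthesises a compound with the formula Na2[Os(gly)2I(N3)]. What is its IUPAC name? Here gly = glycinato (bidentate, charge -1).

sodium azidobis(glycinato)iodoosmate(II)

The 2 sodium counter-ions carry a total charge of +2, so each complex ion is 2−.
Ligand charges: 2×glycinato (-1 each), 1×iodo (-1 each), 1×azido (-1 each); total -4. So Os + (-4) = 2−, giving Os = +2.
Ligands are named alphabetically: azido before glycinato before iodo.
The complex ion is anionic, so osmium takes the -ate form osmate(II).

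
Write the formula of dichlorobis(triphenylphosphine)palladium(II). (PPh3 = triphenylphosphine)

Ligands: 2 chloro (Cl, -1), 2 triphenylphosphine (PPh3, neutral). Ligand charge sum = -2.
With Pd in oxidation state +2, the complex ion is [Pd...].

[PdCl2(PPh3)2]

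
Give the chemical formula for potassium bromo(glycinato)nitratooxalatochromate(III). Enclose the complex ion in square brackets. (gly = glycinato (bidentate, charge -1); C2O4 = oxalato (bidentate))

K2[CrBr(C2O4)(gly)(NO3)]

Ligands: 1 nitrato (NO3, -1), 1 glycinato (gly, -1), 1 bromo (Br, -1), 1 oxalato (C2O4, -2). Ligand charge sum = -5.
With Cr in oxidation state +3, the complex ion is [Cr...]^2−.
Charge balance with potassium (+1) requires 1 complex ion per 2 potassium.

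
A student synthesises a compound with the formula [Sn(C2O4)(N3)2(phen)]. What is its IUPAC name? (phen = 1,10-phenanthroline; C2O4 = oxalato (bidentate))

There is no counter-ion, so the complex is neutral overall.
Ligand charges: 1×1,10-phenanthroline (neutral), 2×azido (-1 each), 1×oxalato (-2 each); total -4. So Sn + (-4) = 0, giving Sn = +4.
Ligands are named alphabetically: azido before oxalato before phenanthroline.

diazidooxalato(1,10-phenanthroline)tin(IV)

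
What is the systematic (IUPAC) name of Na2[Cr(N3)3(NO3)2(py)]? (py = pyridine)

sodium triazidodinitrato(pyridine)chromate(III)

The 2 sodium counter-ions carry a total charge of +2, so each complex ion is 2−.
Ligand charges: 2×nitrato (-1 each), 1×pyridine (neutral), 3×azido (-1 each); total -5. So Cr + (-5) = 2−, giving Cr = +3.
The complex ion is anionic, so chromium takes the -ate form chromate(III).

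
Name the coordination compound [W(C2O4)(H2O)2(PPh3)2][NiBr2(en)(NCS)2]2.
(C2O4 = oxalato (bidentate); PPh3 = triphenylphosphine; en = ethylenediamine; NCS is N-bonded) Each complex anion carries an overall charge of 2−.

diaquaoxalatobis(triphenylphosphine)tungsten(VI) dibromo(ethylenediamine)diisothiocyanatonickelate(II)

The complex anion is given as 2−; its ligand charges sum to -4, so Ni = +2.
With 2 anions per cation, the cation must be 2×2 = 4+.
Cation: ligand charges sum to -2; for the ion to be 4+, W = +6.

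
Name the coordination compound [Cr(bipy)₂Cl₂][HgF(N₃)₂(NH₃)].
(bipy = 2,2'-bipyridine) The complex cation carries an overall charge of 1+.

The complex cation is given as 1+; its ligand charges sum to -2, so Cr = +3.
A 1:1 salt means the anion carries the equal and opposite charge, 1−.
Anion: ligand charges sum to -3; for the ion to be 1−, Hg = +2.

bis(2,2'-bipyridine)dichlorochromium(III) amminediazidofluoromercurate(II)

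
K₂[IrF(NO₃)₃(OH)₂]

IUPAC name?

potassium fluorodihydroxotrinitratoiridate(IV)

The 2 potassium counter-ions carry a total charge of +2, so each complex ion is 2−.
Ligand charges: 2×hydroxo (-1 each), 1×fluoro (-1 each), 3×nitrato (-1 each); total -6. So Ir + (-6) = 2−, giving Ir = +4.
Ligands are named alphabetically: fluoro before hydroxo before nitrato.
The complex ion is anionic, so iridium takes the -ate form iridate(IV).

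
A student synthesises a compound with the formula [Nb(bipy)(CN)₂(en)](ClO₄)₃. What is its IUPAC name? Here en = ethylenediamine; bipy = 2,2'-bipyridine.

The 3 perchlorate counter-ions carry a total charge of -3, so each complex ion is 3+.
Ligand charges: 1×ethylenediamine (neutral), 1×2,2'-bipyridine (neutral), 2×cyano (-1 each); total -2. So Nb + (-2) = 3+, giving Nb = +5.
Ligands are named alphabetically: bipyridine before cyano before ethylenediamine.

(2,2'-bipyridine)dicyano(ethylenediamine)niobium(V) perchlorate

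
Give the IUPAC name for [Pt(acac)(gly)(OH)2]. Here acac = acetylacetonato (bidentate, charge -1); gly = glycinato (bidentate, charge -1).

There is no counter-ion, so the complex is neutral overall.
Ligand charges: 1×acetylacetonato (-1 each), 2×hydroxo (-1 each), 1×glycinato (-1 each); total -4. So Pt + (-4) = 0, giving Pt = +4.
Ligands are named alphabetically: acetylacetonato before glycinato before hydroxo.

(acetylacetonato)(glycinato)dihydroxoplatinum(IV)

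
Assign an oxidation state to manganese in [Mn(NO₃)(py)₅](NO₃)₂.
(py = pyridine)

+3

2 nitrate outside the brackets (-1 each) → the complex ion is 2+.
Ligand charges: 5×py neutral; 1×NO3 = -1; sum -1.
Mn + (-1) = 2+ ⇒ Mn is +3.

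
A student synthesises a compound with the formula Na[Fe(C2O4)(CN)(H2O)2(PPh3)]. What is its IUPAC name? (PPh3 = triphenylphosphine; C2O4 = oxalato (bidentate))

sodium diaquacyanooxalato(triphenylphosphine)ferrate(II)

The 1 sodium counter-ion carries a total charge of +1, so each complex ion is 1−.
Ligand charges: 1×triphenylphosphine (neutral), 1×cyano (-1 each), 2×aqua (neutral), 1×oxalato (-2 each); total -3. So Fe + (-3) = 1−, giving Fe = +2.
Ligands are named alphabetically: aqua before cyano before oxalato before triphenylphosphine.
The complex ion is anionic, so iron takes the -ate form ferrate(II).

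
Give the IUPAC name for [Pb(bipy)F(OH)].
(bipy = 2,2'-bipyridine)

There is no counter-ion, so the complex is neutral overall.
Ligand charges: 1×hydroxo (-1 each), 1×fluoro (-1 each), 1×2,2'-bipyridine (neutral); total -2. So Pb + (-2) = 0, giving Pb = +2.
Ligands are named alphabetically: bipyridine before fluoro before hydroxo.

(2,2'-bipyridine)fluorohydroxolead(II)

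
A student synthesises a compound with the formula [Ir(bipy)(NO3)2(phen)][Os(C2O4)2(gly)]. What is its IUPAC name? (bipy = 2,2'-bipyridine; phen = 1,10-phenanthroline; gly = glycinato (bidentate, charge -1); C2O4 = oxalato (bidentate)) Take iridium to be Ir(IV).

Ir is given as +4; the cation's ligand charges sum to -2, so the complex cation is 2+.
A 1:1 salt means the anion carries the equal and opposite charge, 2−.
Anion: ligand charges sum to -5; for the ion to be 2−, Os = +3.

(2,2'-bipyridine)dinitrato(1,10-phenanthroline)iridium(IV) (glycinato)dioxalatoosmate(III)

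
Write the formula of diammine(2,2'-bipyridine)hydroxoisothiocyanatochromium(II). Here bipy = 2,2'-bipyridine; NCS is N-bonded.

Ligands: 1 2,2'-bipyridine (bipy, neutral), 1 hydroxo (OH, -1), 1 isothiocyanato (NCS, -1), 2 ammine (NH3, neutral). Ligand charge sum = -2.
With Cr in oxidation state +2, the complex ion is [Cr...].

[Cr(bipy)(NCS)(NH3)2(OH)]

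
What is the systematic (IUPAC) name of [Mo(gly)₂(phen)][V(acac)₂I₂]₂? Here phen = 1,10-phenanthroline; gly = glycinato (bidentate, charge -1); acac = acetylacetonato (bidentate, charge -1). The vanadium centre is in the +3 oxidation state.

Both ions are complex: the cation is named first with the plain metal name, the anion second with the -ate form; each ion's ligands are alphabetised independently.
V is given as +3; the anion's ligand charges sum to -4, so the complex anion is 1−.
With 2 anions per cation, the cation must be 2×1 = 2+.
Cation: ligand charges sum to -2; for the ion to be 2+, Mo = +4.

bis(glycinato)(1,10-phenanthroline)molybdenum(IV) bis(acetylacetonato)diiodovanadate(III)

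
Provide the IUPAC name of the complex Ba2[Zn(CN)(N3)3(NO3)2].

The 2 barium counter-ions carry a total charge of +4, so each complex ion is 4−.
Ligand charges: 3×azido (-1 each), 2×nitrato (-1 each), 1×cyano (-1 each); total -6. So Zn + (-6) = 4−, giving Zn = +2.
Ligands are named alphabetically: azido before cyano before nitrato.
The complex ion is anionic, so zinc takes the -ate form zincate(II).

barium triazidocyanodinitratozincate(II)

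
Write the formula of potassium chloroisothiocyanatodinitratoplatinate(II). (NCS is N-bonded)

K2[PtCl(NCS)(NO3)2]

Ligands: 2 nitrato (NO3, -1), 1 isothiocyanato (NCS, -1), 1 chloro (Cl, -1). Ligand charge sum = -4.
Charge balance with potassium (+1) requires 1 complex ion per 2 potassium.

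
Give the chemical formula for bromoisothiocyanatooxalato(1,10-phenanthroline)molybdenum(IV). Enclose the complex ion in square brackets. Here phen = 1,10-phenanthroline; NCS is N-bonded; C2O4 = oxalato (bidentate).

[MoBr(C2O4)(NCS)(phen)]

Ligands: 1 bromo (Br, -1), 1 1,10-phenanthroline (phen, neutral), 1 isothiocyanato (NCS, -1), 1 oxalato (C2O4, -2). Ligand charge sum = -4.
With Mo in oxidation state +4, the complex ion is [Mo...].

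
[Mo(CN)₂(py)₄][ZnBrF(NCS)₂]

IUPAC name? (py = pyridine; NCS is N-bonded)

dicyanotetrakis(pyridine)molybdenum(IV) bromofluorodiisothiocyanatozincate(II)

Both ions are complex: the cation is named first with the plain metal name, the anion second with the -ate form; each ion's ligands are alphabetised independently.
Zinc is always +2 in its complexes; the anion's ligand charges sum to -4, so the complex anion is 2−.
A 1:1 salt means the cation carries the equal and opposite charge, 2+.
Cation: ligand charges sum to -2; for the ion to be 2+, Mo = +4.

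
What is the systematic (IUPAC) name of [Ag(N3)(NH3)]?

ammineazidosilver(I)

There is no counter-ion, so the complex is neutral overall.
Ligand charges: 1×ammine (neutral), 1×azido (-1 each); total -1. So Ag + (-1) = 0, giving Ag = +1.
Ligands are named alphabetically: ammine before azido.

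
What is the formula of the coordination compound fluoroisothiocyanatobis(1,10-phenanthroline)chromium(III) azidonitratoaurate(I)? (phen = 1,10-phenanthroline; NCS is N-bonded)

[CrF(NCS)(phen)2][Au(N3)(NO3)]

Cation [Cr…]: ligand charges -2, Cr(III) ⇒ ion charge 1+.
Anion [Au…]: ligand charges -2, Au(I) ⇒ ion charge 1−.
One 1+ cation balances one 1− anion.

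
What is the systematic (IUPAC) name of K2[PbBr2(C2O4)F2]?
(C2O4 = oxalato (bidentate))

The 2 potassium counter-ions carry a total charge of +2, so each complex ion is 2−.
Ligand charges: 2×fluoro (-1 each), 2×bromo (-1 each), 1×oxalato (-2 each); total -6. So Pb + (-6) = 2−, giving Pb = +4.
The complex ion is anionic, so lead takes the -ate form plumbate(IV).

potassium dibromodifluorooxalatoplumbate(IV)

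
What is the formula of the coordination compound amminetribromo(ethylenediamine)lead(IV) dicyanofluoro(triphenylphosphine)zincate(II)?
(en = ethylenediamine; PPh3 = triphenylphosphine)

Cation [Pb…]: ligand charges -3, Pb(IV) ⇒ ion charge 1+.
Anion [Zn…]: ligand charges -3, Zn(II) ⇒ ion charge 1−.
One 1+ cation balances one 1− anion.

[PbBr3(en)(NH3)][Zn(CN)2F(PPh3)]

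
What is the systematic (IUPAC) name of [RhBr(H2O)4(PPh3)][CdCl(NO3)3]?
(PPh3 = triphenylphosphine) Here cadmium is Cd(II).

Cd is given as +2; the anion's ligand charges sum to -4, so the complex anion is 2−.
A 1:1 salt means the cation carries the equal and opposite charge, 2+.
Cation: ligand charges sum to -1; for the ion to be 2+, Rh = +3.

tetraaquabromo(triphenylphosphine)rhodium(III) chlorotrinitratocadmate(II)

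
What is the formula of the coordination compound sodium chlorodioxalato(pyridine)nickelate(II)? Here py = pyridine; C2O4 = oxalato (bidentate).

Ligands: 1 pyridine (py, neutral), 2 oxalato (C2O4, -2), 1 chloro (Cl, -1). Ligand charge sum = -5.
Charge balance with sodium (+1) requires 1 complex ion per 3 sodium.

Na3[Ni(C2O4)2Cl(py)]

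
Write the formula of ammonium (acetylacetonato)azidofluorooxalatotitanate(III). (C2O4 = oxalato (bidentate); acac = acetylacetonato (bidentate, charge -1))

Ligands: 1 fluoro (F, -1), 1 oxalato (C2O4, -2), 1 acetylacetonato (acac, -1), 1 azido (N3, -1). Ligand charge sum = -5.
With Ti in oxidation state +3, the complex ion is [Ti...]^2−.
Charge balance with ammonium (+1) requires 1 complex ion per 2 ammonium.

(NH4)2[Ti(acac)(C2O4)F(N3)]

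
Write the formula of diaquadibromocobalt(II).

Ligands: 2 bromo (Br, -1), 2 aqua (H2O, neutral). Ligand charge sum = -2.
With Co in oxidation state +2, the complex ion is [Co...].

[CoBr2(H2O)2]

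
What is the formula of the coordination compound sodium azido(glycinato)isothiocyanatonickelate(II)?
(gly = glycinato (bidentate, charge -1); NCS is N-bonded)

Ligands: 1 glycinato (gly, -1), 1 azido (N3, -1), 1 isothiocyanato (NCS, -1). Ligand charge sum = -3.
Charge balance with sodium (+1) requires 1 complex ion per 1 sodium.

Na[Ni(gly)(N3)(NCS)]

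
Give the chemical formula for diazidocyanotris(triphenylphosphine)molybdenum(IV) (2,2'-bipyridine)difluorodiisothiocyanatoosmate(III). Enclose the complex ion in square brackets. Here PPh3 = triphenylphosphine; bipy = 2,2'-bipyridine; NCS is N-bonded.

Cation [Mo…]: ligand charges -3, Mo(IV) ⇒ ion charge 1+.
Anion [Os…]: ligand charges -4, Os(III) ⇒ ion charge 1−.

[Mo(CN)(N3)2(PPh3)3][Os(bipy)F2(NCS)2]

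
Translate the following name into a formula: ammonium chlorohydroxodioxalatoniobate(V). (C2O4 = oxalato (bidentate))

Ligands: 1 hydroxo (OH, -1), 1 chloro (Cl, -1), 2 oxalato (C2O4, -2). Ligand charge sum = -6.
Charge balance with ammonium (+1) requires 1 complex ion per 1 ammonium.

NH4[Nb(C2O4)2Cl(OH)]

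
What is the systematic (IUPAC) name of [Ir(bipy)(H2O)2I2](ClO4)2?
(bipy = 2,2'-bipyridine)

The 2 perchlorate counter-ions carry a total charge of -2, so each complex ion is 2+.
Ligand charges: 2×aqua (neutral), 2×iodo (-1 each), 1×2,2'-bipyridine (neutral); total -2. So Ir + (-2) = 2+, giving Ir = +4.
Ligands are named alphabetically: aqua before bipyridine before iodo.

diaqua(2,2'-bipyridine)diiodoiridium(IV) perchlorate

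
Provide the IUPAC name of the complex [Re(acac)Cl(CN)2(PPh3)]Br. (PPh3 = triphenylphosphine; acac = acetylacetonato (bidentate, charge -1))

The 1 bromide counter-ion carries a total charge of -1, so each complex ion is 1+.
Ligand charges: 1×triphenylphosphine (neutral), 1×chloro (-1 each), 2×cyano (-1 each), 1×acetylacetonato (-1 each); total -4. So Re + (-4) = 1+, giving Re = +5.
Ligands are named alphabetically: acetylacetonato before chloro before cyano before triphenylphosphine.

(acetylacetonato)chlorodicyano(triphenylphosphine)rhenium(V) bromide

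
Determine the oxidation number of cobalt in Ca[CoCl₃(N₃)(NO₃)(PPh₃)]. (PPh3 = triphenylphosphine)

1 calcium outside the brackets (+2 each) → the complex ion is 2−.
Ligand charges: 1×N3 = -1; 3×Cl = -3; 1×NO3 = -1; 1×PPh3 neutral; sum -5.
Co + (-5) = 2− ⇒ Co is +3.

+3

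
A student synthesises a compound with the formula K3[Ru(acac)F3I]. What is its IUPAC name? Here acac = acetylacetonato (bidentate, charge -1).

potassium (acetylacetonato)trifluoroiodoruthenate(II)

The 3 potassium counter-ions carry a total charge of +3, so each complex ion is 3−.
Ligand charges: 1×iodo (-1 each), 3×fluoro (-1 each), 1×acetylacetonato (-1 each); total -5. So Ru + (-5) = 3−, giving Ru = +2.
The complex ion is anionic, so ruthenium takes the -ate form ruthenate(II).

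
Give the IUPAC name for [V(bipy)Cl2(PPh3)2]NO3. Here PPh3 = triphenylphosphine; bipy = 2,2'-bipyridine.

The 1 nitrate counter-ion carries a total charge of -1, so each complex ion is 1+.
Ligand charges: 2×triphenylphosphine (neutral), 1×2,2'-bipyridine (neutral), 2×chloro (-1 each); total -2. So V + (-2) = 1+, giving V = +3.
Ligands are named alphabetically: bipyridine before chloro before triphenylphosphine.

(2,2'-bipyridine)dichlorobis(triphenylphosphine)vanadium(III) nitrate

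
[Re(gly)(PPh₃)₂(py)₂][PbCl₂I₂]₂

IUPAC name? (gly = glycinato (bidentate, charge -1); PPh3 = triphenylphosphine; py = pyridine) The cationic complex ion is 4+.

(glycinato)bis(pyridine)bis(triphenylphosphine)rhenium(V) dichlorodiiodoplumbate(II)

The complex cation is given as 4+; its ligand charges sum to -1, so Re = +5.
With 2 anions per cation, each anion must be 4/2 = 2−.
Anion: ligand charges sum to -4; for the ion to be 2−, Pb = +2.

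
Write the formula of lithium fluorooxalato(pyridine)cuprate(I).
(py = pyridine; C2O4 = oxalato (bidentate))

Ligands: 1 pyridine (py, neutral), 1 oxalato (C2O4, -2), 1 fluoro (F, -1). Ligand charge sum = -3.
With Cu in oxidation state +1, the complex ion is [Cu...]^2−.
Charge balance with lithium (+1) requires 1 complex ion per 2 lithium.

Li2[Cu(C2O4)F(py)]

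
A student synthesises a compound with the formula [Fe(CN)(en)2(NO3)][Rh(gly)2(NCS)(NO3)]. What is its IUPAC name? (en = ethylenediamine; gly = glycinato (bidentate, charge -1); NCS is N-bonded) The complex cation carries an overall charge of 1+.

cyanobis(ethylenediamine)nitratoiron(III) bis(glycinato)isothiocyanatonitratorhodate(III)

The complex cation is given as 1+; its ligand charges sum to -2, so Fe = +3.
A 1:1 salt means the anion carries the equal and opposite charge, 1−.
Anion: ligand charges sum to -4; for the ion to be 1−, Rh = +3.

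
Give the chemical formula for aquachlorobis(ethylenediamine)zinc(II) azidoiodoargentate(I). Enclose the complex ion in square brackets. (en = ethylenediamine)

[ZnCl(en)2(H2O)][AgI(N3)]

Cation [Zn…]: ligand charges -1, Zn(II) ⇒ ion charge 1+.
Anion [Ag…]: ligand charges -2, Ag(I) ⇒ ion charge 1−.
One 1+ cation balances one 1− anion.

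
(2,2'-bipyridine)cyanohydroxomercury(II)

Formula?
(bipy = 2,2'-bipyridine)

Ligands: 1 2,2'-bipyridine (bipy, neutral), 1 hydroxo (OH, -1), 1 cyano (CN, -1). Ligand charge sum = -2.
With Hg in oxidation state +2, the complex ion is [Hg...].

[Hg(bipy)(CN)(OH)]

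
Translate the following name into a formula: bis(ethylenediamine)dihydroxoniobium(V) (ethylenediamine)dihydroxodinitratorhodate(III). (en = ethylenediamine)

[Nb(en)2(OH)2][Rh(en)(NO3)2(OH)2]3

Cation [Nb…]: ligand charges -2, Nb(V) ⇒ ion charge 3+.
Anion [Rh…]: ligand charges -4, Rh(III) ⇒ ion charge 1−.
One 3+ cation requires 3 of the 1− anion.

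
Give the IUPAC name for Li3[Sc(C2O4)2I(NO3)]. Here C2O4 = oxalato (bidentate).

lithium iodonitratodioxalatoscandate(III)

The 3 lithium counter-ions carry a total charge of +3, so each complex ion is 3−.
Ligand charges: 2×oxalato (-2 each), 1×nitrato (-1 each), 1×iodo (-1 each); total -6. So Sc + (-6) = 3−, giving Sc = +3.
Ligands are named alphabetically: iodo before nitrato before oxalato.
The complex ion is anionic, so scandium takes the -ate form scandate(III).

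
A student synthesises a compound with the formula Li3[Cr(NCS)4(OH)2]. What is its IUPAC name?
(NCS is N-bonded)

The 3 lithium counter-ions carry a total charge of +3, so each complex ion is 3−.
Ligand charges: 2×hydroxo (-1 each), 4×isothiocyanato (-1 each); total -6. So Cr + (-6) = 3−, giving Cr = +3.
The complex ion is anionic, so chromium takes the -ate form chromate(III).

lithium dihydroxotetraisothiocyanatochromate(III)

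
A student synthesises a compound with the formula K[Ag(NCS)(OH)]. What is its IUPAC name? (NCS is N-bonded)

potassium hydroxoisothiocyanatoargentate(I)

The 1 potassium counter-ion carries a total charge of +1, so each complex ion is 1−.
Ligand charges: 1×isothiocyanato (-1 each), 1×hydroxo (-1 each); total -2. So Ag + (-2) = 1−, giving Ag = +1.
Ligands are named alphabetically: hydroxo before isothiocyanato.
The complex ion is anionic, so silver takes the -ate form argentate(I).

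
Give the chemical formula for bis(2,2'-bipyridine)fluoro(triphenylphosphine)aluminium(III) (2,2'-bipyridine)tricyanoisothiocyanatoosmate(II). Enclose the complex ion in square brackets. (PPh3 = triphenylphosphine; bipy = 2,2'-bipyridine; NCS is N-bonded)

Cation [Al…]: ligand charges -1, Al(III) ⇒ ion charge 2+.
Anion [Os…]: ligand charges -4, Os(II) ⇒ ion charge 2−.
One 2+ cation balances one 2− anion.

[Al(bipy)2F(PPh3)][Os(bipy)(CN)3(NCS)]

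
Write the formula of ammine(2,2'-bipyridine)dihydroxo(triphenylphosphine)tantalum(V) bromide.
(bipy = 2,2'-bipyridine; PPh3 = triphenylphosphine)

Ligands: 1 2,2'-bipyridine (bipy, neutral), 2 hydroxo (OH, -1), 1 ammine (NH3, neutral), 1 triphenylphosphine (PPh3, neutral). Ligand charge sum = -2.
With Ta in oxidation state +5, the complex ion is [Ta...]^3+.
Charge balance with bromide (-1) requires 1 complex ion per 3 bromide.

[Ta(bipy)(NH3)(OH)2(PPh3)]Br3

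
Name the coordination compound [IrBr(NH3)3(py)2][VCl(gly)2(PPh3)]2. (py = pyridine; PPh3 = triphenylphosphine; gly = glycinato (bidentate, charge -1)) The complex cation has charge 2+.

triamminebromobis(pyridine)iridium(III) chlorobis(glycinato)(triphenylphosphine)vanadate(II)

The complex cation is given as 2+; its ligand charges sum to -1, so Ir = +3.
With 2 anions per cation, each anion must be 2/2 = 1−.
Anion: ligand charges sum to -3; for the ion to be 1−, V = +2.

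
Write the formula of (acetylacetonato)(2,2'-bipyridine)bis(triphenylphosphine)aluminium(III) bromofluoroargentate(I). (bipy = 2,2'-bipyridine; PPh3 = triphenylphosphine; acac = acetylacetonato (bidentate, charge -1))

[Al(acac)(bipy)(PPh3)2][AgBrF]2

Cation [Al…]: ligand charges -1, Al(III) ⇒ ion charge 2+.
Anion [Ag…]: ligand charges -2, Ag(I) ⇒ ion charge 1−.
One 2+ cation requires 2 of the 1− anion.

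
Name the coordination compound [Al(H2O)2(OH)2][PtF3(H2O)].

Aluminium is always +3 in its complexes; the cation's ligand charges sum to -2, so the complex cation is 1+.
A 1:1 salt means the anion carries the equal and opposite charge, 1−.
Anion: ligand charges sum to -3; for the ion to be 1−, Pt = +2.

diaquadihydroxoaluminium(III) aquatrifluoroplatinate(II)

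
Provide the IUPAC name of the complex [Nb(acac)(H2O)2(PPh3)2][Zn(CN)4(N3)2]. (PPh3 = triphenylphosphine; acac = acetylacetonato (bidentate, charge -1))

(acetylacetonato)diaquabis(triphenylphosphine)niobium(V) diazidotetracyanozincate(II)

Both ions are complex: the cation is named first with the plain metal name, the anion second with the -ate form; each ion's ligands are alphabetised independently.
Zinc is always +2 in its complexes; the anion's ligand charges sum to -6, so the complex anion is 4−.
A 1:1 salt means the cation carries the equal and opposite charge, 4+.
Cation: ligand charges sum to -1; for the ion to be 4+, Nb = +5.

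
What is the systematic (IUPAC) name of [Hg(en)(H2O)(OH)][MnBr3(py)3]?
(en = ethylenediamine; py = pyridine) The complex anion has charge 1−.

aqua(ethylenediamine)hydroxomercury(II) tribromotris(pyridine)manganate(II)

Both ions are complex: the cation is named first with the plain metal name, the anion second with the -ate form; each ion's ligands are alphabetised independently.
The complex anion is given as 1−; its ligand charges sum to -3, so Mn = +2.
A 1:1 salt means the cation carries the equal and opposite charge, 1+.
Cation: ligand charges sum to -1; for the ion to be 1+, Hg = +2.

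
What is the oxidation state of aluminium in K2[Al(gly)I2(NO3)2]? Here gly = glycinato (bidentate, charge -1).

2 potassium outside the brackets (+1 each) → the complex ion is 2−.
Ligand charges: 2×NO3 = -2; 1×gly = -1; 2×I = -2; sum -5.
Al + (-5) = 2− ⇒ Al is +3.

+3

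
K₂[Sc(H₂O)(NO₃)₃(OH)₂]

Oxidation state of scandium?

+3

2 potassium outside the brackets (+1 each) → the complex ion is 2−.
Ligand charges: 2×OH = -2; 1×H2O neutral; 3×NO3 = -3; sum -5.
Sc + (-5) = 2− ⇒ Sc is +3.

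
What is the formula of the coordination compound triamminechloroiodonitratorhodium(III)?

[RhClI(NH3)3(NO3)]

Ligands: 1 iodo (I, -1), 1 chloro (Cl, -1), 3 ammine (NH3, neutral), 1 nitrato (NO3, -1). Ligand charge sum = -3.
With Rh in oxidation state +3, the complex ion is [Rh...].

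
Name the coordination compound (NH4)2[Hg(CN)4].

The 2 ammonium counter-ions carry a total charge of +2, so each complex ion is 2−.
Ligand charges: 4×cyano (-1 each); total -4. So Hg + (-4) = 2−, giving Hg = +2.
The complex ion is anionic, so mercury takes the -ate form mercurate(II).

ammonium tetracyanomercurate(II)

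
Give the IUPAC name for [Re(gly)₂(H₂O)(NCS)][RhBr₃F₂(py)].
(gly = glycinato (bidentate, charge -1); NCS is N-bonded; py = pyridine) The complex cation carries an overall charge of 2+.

aquabis(glycinato)isothiocyanatorhenium(V) tribromodifluoro(pyridine)rhodate(III)

Both ions are complex: the cation is named first with the plain metal name, the anion second with the -ate form; each ion's ligands are alphabetised independently.
The complex cation is given as 2+; its ligand charges sum to -3, so Re = +5.
A 1:1 salt means the anion carries the equal and opposite charge, 2−.
Anion: ligand charges sum to -5; for the ion to be 2−, Rh = +3.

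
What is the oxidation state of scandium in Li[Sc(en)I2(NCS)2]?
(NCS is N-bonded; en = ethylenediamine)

1 lithium outside the brackets (+1 each) → the complex ion is 1−.
Ligand charges: 2×NCS = -2; 2×I = -2; 1×en neutral; sum -4.
Sc + (-4) = 1− ⇒ Sc is +3.

+3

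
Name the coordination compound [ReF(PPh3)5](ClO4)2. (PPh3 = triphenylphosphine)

The 2 perchlorate counter-ions carry a total charge of -2, so each complex ion is 2+.
Ligand charges: 5×triphenylphosphine (neutral), 1×fluoro (-1 each); total -1. So Re + (-1) = 2+, giving Re = +3.
Ligands are named alphabetically: fluoro before triphenylphosphine.

fluoropentakis(triphenylphosphine)rhenium(III) perchlorate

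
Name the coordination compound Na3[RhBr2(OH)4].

The 3 sodium counter-ions carry a total charge of +3, so each complex ion is 3−.
Ligand charges: 4×hydroxo (-1 each), 2×bromo (-1 each); total -6. So Rh + (-6) = 3−, giving Rh = +3.
Ligands are named alphabetically: bromo before hydroxo.
The complex ion is anionic, so rhodium takes the -ate form rhodate(III).

sodium dibromotetrahydroxorhodate(III)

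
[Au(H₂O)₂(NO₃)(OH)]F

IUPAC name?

diaquahydroxonitratogold(III) fluoride

The 1 fluoride counter-ion carries a total charge of -1, so each complex ion is 1+.
Ligand charges: 1×nitrato (-1 each), 2×aqua (neutral), 1×hydroxo (-1 each); total -2. So Au + (-2) = 1+, giving Au = +3.
Ligands are named alphabetically: aqua before hydroxo before nitrato.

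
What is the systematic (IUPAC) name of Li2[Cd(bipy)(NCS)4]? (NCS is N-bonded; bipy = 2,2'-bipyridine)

lithium (2,2'-bipyridine)tetraisothiocyanatocadmate(II)

The 2 lithium counter-ions carry a total charge of +2, so each complex ion is 2−.
Ligand charges: 4×isothiocyanato (-1 each), 1×2,2'-bipyridine (neutral); total -4. So Cd + (-4) = 2−, giving Cd = +2.
Ligands are named alphabetically: bipyridine before isothiocyanato.
The complex ion is anionic, so cadmium takes the -ate form cadmate(II).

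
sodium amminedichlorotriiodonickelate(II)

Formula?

Na3[NiCl2I3(NH3)]

Ligands: 1 ammine (NH3, neutral), 3 iodo (I, -1), 2 chloro (Cl, -1). Ligand charge sum = -5.
With Ni in oxidation state +2, the complex ion is [Ni...]^3−.
Charge balance with sodium (+1) requires 1 complex ion per 3 sodium.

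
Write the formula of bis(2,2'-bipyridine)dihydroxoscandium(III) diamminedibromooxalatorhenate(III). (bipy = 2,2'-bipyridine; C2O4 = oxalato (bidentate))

Cation [Sc…]: ligand charges -2, Sc(III) ⇒ ion charge 1+.
Anion [Re…]: ligand charges -4, Re(III) ⇒ ion charge 1−.

[Sc(bipy)2(OH)2][ReBr2(C2O4)(NH3)2]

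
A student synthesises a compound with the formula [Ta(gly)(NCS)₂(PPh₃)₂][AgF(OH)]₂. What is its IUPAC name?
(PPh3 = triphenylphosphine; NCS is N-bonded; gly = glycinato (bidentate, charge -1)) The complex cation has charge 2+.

Both ions are complex: the cation is named first with the plain metal name, the anion second with the -ate form; each ion's ligands are alphabetised independently.
The complex cation is given as 2+; its ligand charges sum to -3, so Ta = +5.
With 2 anions per cation, each anion must be 2/2 = 1−.
Anion: ligand charges sum to -2; for the ion to be 1−, Ag = +1.

(glycinato)diisothiocyanatobis(triphenylphosphine)tantalum(V) fluorohydroxoargentate(I)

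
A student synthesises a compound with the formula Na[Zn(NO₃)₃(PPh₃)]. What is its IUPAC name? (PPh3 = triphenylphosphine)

The 1 sodium counter-ion carries a total charge of +1, so each complex ion is 1−.
Ligand charges: 3×nitrato (-1 each), 1×triphenylphosphine (neutral); total -3. So Zn + (-3) = 1−, giving Zn = +2.
Ligands are named alphabetically: nitrato before triphenylphosphine.
The complex ion is anionic, so zinc takes the -ate form zincate(II).

sodium trinitrato(triphenylphosphine)zincate(II)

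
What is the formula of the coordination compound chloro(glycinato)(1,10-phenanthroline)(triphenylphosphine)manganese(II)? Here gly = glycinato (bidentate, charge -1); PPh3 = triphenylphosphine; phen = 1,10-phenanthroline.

Ligands: 1 glycinato (gly, -1), 1 triphenylphosphine (PPh3, neutral), 1 1,10-phenanthroline (phen, neutral), 1 chloro (Cl, -1). Ligand charge sum = -2.
With Mn in oxidation state +2, the complex ion is [Mn...].

[MnCl(gly)(phen)(PPh3)]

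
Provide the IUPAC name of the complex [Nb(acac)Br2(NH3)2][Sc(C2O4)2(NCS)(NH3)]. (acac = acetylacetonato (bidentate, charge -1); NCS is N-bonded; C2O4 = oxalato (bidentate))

(acetylacetonato)diamminedibromoniobium(V) ammineisothiocyanatodioxalatoscandate(III)

Scandium is always +3 in its complexes; the anion's ligand charges sum to -5, so the complex anion is 2−.
A 1:1 salt means the cation carries the equal and opposite charge, 2+.
Cation: ligand charges sum to -3; for the ion to be 2+, Nb = +5.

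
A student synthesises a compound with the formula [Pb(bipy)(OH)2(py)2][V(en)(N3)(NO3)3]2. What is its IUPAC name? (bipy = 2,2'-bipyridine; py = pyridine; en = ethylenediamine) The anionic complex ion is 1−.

(2,2'-bipyridine)dihydroxobis(pyridine)lead(IV) azido(ethylenediamine)trinitratovanadate(III)

Both ions are complex: the cation is named first with the plain metal name, the anion second with the -ate form; each ion's ligands are alphabetised independently.
The complex anion is given as 1−; its ligand charges sum to -4, so V = +3.
With 2 anions per cation, the cation must be 2×1 = 2+.
Cation: ligand charges sum to -2; for the ion to be 2+, Pb = +4.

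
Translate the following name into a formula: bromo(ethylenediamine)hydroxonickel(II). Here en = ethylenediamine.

[NiBr(en)(OH)]

Ligands: 1 bromo (Br, -1), 1 ethylenediamine (en, neutral), 1 hydroxo (OH, -1). Ligand charge sum = -2.
With Ni in oxidation state +2, the complex ion is [Ni...].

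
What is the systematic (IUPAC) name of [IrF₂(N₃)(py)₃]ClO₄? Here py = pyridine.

The 1 perchlorate counter-ion carries a total charge of -1, so each complex ion is 1+.
Ligand charges: 1×azido (-1 each), 2×fluoro (-1 each), 3×pyridine (neutral); total -3. So Ir + (-3) = 1+, giving Ir = +4.
Ligands are named alphabetically: azido before fluoro before pyridine.

azidodifluorotris(pyridine)iridium(IV) perchlorate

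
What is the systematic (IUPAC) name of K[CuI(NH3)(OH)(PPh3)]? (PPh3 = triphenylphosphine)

The 1 potassium counter-ion carries a total charge of +1, so each complex ion is 1−.
Ligand charges: 1×hydroxo (-1 each), 1×ammine (neutral), 1×iodo (-1 each), 1×triphenylphosphine (neutral); total -2. So Cu + (-2) = 1−, giving Cu = +1.
Ligands are named alphabetically: ammine before hydroxo before iodo before triphenylphosphine.
The complex ion is anionic, so copper takes the -ate form cuprate(I).

potassium amminehydroxoiodo(triphenylphosphine)cuprate(I)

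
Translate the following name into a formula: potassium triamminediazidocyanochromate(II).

Ligands: 1 cyano (CN, -1), 2 azido (N3, -1), 3 ammine (NH3, neutral). Ligand charge sum = -3.
With Cr in oxidation state +2, the complex ion is [Cr...]^1−.
Charge balance with potassium (+1) requires 1 complex ion per 1 potassium.

K[Cr(CN)(N3)2(NH3)3]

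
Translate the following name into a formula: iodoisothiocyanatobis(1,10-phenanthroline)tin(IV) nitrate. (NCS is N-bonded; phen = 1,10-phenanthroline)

[SnI(NCS)(phen)2](NO3)2

Ligands: 1 isothiocyanato (NCS, -1), 2 1,10-phenanthroline (phen, neutral), 1 iodo (I, -1). Ligand charge sum = -2.
With Sn in oxidation state +4, the complex ion is [Sn...]^2+.
Charge balance with nitrate (-1) requires 1 complex ion per 2 nitrate.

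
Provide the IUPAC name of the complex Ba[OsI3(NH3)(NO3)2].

The 1 barium counter-ion carries a total charge of +2, so each complex ion is 2−.
Ligand charges: 3×iodo (-1 each), 1×ammine (neutral), 2×nitrato (-1 each); total -5. So Os + (-5) = 2−, giving Os = +3.
The complex ion is anionic, so osmium takes the -ate form osmate(III).

barium amminetriiododinitratoosmate(III)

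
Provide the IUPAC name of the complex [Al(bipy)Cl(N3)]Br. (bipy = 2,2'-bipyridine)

The 1 bromide counter-ion carries a total charge of -1, so each complex ion is 1+.
Ligand charges: 1×chloro (-1 each), 1×azido (-1 each), 1×2,2'-bipyridine (neutral); total -2. So Al + (-2) = 1+, giving Al = +3.
Ligands are named alphabetically: azido before bipyridine before chloro.

azido(2,2'-bipyridine)chloroaluminium(III) bromide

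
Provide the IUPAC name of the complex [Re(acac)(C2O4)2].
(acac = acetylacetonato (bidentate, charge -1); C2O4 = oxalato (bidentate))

There is no counter-ion, so the complex is neutral overall.
Ligand charges: 1×acetylacetonato (-1 each), 2×oxalato (-2 each); total -5. So Re + (-5) = 0, giving Re = +5.
Ligands are named alphabetically: acetylacetonato before oxalato.

(acetylacetonato)dioxalatorhenium(V)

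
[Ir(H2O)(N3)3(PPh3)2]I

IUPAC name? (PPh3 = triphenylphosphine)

aquatriazidobis(triphenylphosphine)iridium(IV) iodide

The 1 iodide counter-ion carries a total charge of -1, so each complex ion is 1+.
Ligand charges: 1×aqua (neutral), 3×azido (-1 each), 2×triphenylphosphine (neutral); total -3. So Ir + (-3) = 1+, giving Ir = +4.
Ligands are named alphabetically: aqua before azido before triphenylphosphine.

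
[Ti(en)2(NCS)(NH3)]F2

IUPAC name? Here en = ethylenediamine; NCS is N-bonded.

The 2 fluoride counter-ions carry a total charge of -2, so each complex ion is 2+.
Ligand charges: 1×ammine (neutral), 2×ethylenediamine (neutral), 1×isothiocyanato (-1 each); total -1. So Ti + (-1) = 2+, giving Ti = +3.
Ligands are named alphabetically: ammine before ethylenediamine before isothiocyanato.

amminebis(ethylenediamine)isothiocyanatotitanium(III) fluoride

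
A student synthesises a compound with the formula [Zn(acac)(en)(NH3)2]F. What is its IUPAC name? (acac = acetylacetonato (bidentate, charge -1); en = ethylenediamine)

The 1 fluoride counter-ion carries a total charge of -1, so each complex ion is 1+.
Ligand charges: 2×ammine (neutral), 1×acetylacetonato (-1 each), 1×ethylenediamine (neutral); total -1. So Zn + (-1) = 1+, giving Zn = +2.
Ligands are named alphabetically: acetylacetonato before ammine before ethylenediamine.

(acetylacetonato)diammine(ethylenediamine)zinc(II) fluoride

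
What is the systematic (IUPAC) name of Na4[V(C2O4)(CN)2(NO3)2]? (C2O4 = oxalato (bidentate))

sodium dicyanodinitratooxalatovanadate(II)

The 4 sodium counter-ions carry a total charge of +4, so each complex ion is 4−.
Ligand charges: 2×cyano (-1 each), 1×oxalato (-2 each), 2×nitrato (-1 each); total -6. So V + (-6) = 4−, giving V = +2.
Ligands are named alphabetically: cyano before nitrato before oxalato.
The complex ion is anionic, so vanadium takes the -ate form vanadate(II).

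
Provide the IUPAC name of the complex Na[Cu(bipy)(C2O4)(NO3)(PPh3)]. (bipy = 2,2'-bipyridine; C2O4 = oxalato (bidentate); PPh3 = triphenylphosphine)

sodium (2,2'-bipyridine)nitratooxalato(triphenylphosphine)cuprate(II)

The 1 sodium counter-ion carries a total charge of +1, so each complex ion is 1−.
Ligand charges: 1×2,2'-bipyridine (neutral), 1×oxalato (-2 each), 1×nitrato (-1 each), 1×triphenylphosphine (neutral); total -3. So Cu + (-3) = 1−, giving Cu = +2.
Ligands are named alphabetically: bipyridine before nitrato before oxalato before triphenylphosphine.
The complex ion is anionic, so copper takes the -ate form cuprate(II).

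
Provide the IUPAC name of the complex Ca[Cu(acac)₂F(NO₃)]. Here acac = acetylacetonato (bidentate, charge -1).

The 1 calcium counter-ion carries a total charge of +2, so each complex ion is 2−.
Ligand charges: 1×nitrato (-1 each), 2×acetylacetonato (-1 each), 1×fluoro (-1 each); total -4. So Cu + (-4) = 2−, giving Cu = +2.
Ligands are named alphabetically: acetylacetonato before fluoro before nitrato.
The complex ion is anionic, so copper takes the -ate form cuprate(II).

calcium bis(acetylacetonato)fluoronitratocuprate(II)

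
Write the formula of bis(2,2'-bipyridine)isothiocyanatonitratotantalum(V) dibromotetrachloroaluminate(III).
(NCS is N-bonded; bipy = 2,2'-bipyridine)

[Ta(bipy)2(NCS)(NO3)][AlBr2Cl4]

Cation [Ta…]: ligand charges -2, Ta(V) ⇒ ion charge 3+.
Anion [Al…]: ligand charges -6, Al(III) ⇒ ion charge 3−.
One 3+ cation balances one 3− anion.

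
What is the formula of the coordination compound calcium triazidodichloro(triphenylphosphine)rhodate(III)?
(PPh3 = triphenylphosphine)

Ca[RhCl2(N3)3(PPh3)]

Ligands: 3 azido (N3, -1), 2 chloro (Cl, -1), 1 triphenylphosphine (PPh3, neutral). Ligand charge sum = -5.
With Rh in oxidation state +3, the complex ion is [Rh...]^2−.
Charge balance with calcium (+2) requires 1 complex ion per 1 calcium.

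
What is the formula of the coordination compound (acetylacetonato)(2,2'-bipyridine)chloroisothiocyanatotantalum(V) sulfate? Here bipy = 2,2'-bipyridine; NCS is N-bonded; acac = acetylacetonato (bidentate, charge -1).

[Ta(acac)(bipy)Cl(NCS)]SO4

Ligands: 1 2,2'-bipyridine (bipy, neutral), 1 isothiocyanato (NCS, -1), 1 chloro (Cl, -1), 1 acetylacetonato (acac, -1). Ligand charge sum = -3.
With Ta in oxidation state +5, the complex ion is [Ta...]^2+.
Charge balance with sulfate (-2) requires 1 complex ion per 1 sulfate.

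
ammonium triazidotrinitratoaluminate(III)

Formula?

(NH4)3[Al(N3)3(NO3)3]

Ligands: 3 azido (N3, -1), 3 nitrato (NO3, -1). Ligand charge sum = -6.
Charge balance with ammonium (+1) requires 1 complex ion per 3 ammonium.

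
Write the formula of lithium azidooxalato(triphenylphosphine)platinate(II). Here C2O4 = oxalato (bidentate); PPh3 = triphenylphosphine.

Ligands: 1 oxalato (C2O4, -2), 1 azido (N3, -1), 1 triphenylphosphine (PPh3, neutral). Ligand charge sum = -3.
Charge balance with lithium (+1) requires 1 complex ion per 1 lithium.

Li[Pt(C2O4)(N3)(PPh3)]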